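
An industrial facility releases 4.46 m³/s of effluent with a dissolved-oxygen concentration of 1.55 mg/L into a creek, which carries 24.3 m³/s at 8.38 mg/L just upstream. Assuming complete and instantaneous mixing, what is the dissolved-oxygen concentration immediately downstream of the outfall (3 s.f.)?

Flow-weighted mixing: C = (Q_r C_r + Q_w C_w)/(Q_r + Q_w)
= (24.3×8.38 + 4.46×1.55)/(24.3 + 4.46) = 210.5/28.76 = 7.321 mg/L.

7.32 mg/L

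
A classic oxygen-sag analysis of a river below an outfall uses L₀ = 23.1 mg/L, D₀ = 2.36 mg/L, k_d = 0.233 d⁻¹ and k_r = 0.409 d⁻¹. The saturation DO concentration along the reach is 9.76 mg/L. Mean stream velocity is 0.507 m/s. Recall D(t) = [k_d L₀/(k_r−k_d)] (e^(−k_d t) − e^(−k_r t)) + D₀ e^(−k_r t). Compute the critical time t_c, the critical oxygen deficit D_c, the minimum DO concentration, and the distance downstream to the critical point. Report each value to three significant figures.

t_c ≈ 2.74 d; D_c ≈ 6.95 mg/L; min DO ≈ 2.81 mg/L; x_c ≈ 120 km

With k_r/k_d = 1.755 and 1 − D₀(k_r−k_d)/(k_d L₀) = 0.9228,
t_c = ln(1.755 × 0.9228) / (0.409 − 0.233) = ln(1.620) / 0.1760 = 0.4824/0.1760 = 2.741 d.
D_c = (k_d/k_r) L₀ e^(−k_d t_c) = (0.233/0.409) × 23.1 × e^(−0.233×2.741) = 0.5697 × 23.1 × 0.5280 = 6.949 mg/L.
Minimum DO = C_s − D_c = 9.76 − 6.949 = 2.811 mg/L.
x_c = v t_c = 0.507 m/s × 2.741 d × 86400 s/d = 120100 m ≈ 120 km.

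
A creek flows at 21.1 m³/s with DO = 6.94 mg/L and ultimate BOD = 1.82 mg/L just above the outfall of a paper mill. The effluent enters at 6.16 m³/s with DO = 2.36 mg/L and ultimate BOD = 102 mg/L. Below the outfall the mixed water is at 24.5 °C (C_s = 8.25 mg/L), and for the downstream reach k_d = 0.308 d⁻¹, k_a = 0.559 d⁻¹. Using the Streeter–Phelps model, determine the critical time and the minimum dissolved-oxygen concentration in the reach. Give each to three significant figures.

Mixed DO = (21.1×6.94 + 6.16×2.36)/(21.1+6.16) = 161.0/27.26 = 5.905 mg/L.
Mixed L₀ = (21.1×1.82 + 6.16×102)/(27.26) = 666.7/27.26 = 24.46 mg/L.
Initial deficit D₀ = C_s − DO₀ = 8.25 − 5.905 = 2.345 mg/L.
t_c = (1/0.2510) ln[(0.559/0.308)(1 − 2.345×0.2510/(0.308×24.46))] = 3.984 × ln(1.673) = 2.051 d.
D_c = (0.308/0.559) × 24.46 × e^(−0.308×2.051) = 0.5510 × 24.46 × 0.5318 = 7.166 mg/L.
Minimum DO = 8.25 − 7.166 = 1.084 mg/L.

t_c ≈ 2.05 d; minimum DO ≈ 1.08 mg/L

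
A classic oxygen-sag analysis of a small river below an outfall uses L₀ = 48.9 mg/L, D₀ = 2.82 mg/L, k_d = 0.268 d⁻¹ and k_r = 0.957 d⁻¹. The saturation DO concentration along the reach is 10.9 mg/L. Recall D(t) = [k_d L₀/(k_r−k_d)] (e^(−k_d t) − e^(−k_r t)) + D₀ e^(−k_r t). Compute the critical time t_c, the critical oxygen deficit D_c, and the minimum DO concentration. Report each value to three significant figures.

t_c ≈ 1.61 d; D_c ≈ 8.88 mg/L; min DO ≈ 2.02 mg/L

At the critical point dD/dt = 0, so k_d L₀ e^(−k_d t) = k_r D. Substituting D(t) from the Streeter–Phelps equation and solving for t gives
t_c = ln[(k_r/k_d)(1 − D₀(k_r−k_d)/(k_d L₀))] / (k_r−k_d).
Here k_r−k_d = 0.6890 d⁻¹ and 1 − D₀(k_r−k_d)/(k_d L₀) = 1 − 2.82×0.6890/(0.268×48.9) = 0.8517, so
t_c = ln(3.571 × 0.8517) / 0.6890 = 1.112 / 0.6890 = 1.614 d.
D_c = (k_d/k_r) L₀ e^(−k_d t_c) = (0.268/0.957) × 48.9 × e^(−0.268×1.614) = 0.2800 × 48.9 × 0.6488 = 8.884 mg/L.
Minimum DO = C_s − D_c = 10.9 − 8.884 = 2.016 mg/L.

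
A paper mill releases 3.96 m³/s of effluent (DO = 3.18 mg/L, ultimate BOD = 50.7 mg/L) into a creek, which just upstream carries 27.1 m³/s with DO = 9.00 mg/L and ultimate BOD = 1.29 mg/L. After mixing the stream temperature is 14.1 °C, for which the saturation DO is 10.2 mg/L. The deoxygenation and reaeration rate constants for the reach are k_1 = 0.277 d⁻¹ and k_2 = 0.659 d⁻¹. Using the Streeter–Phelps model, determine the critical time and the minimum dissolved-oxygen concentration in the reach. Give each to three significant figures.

Mixed DO = (27.1×9.00 + 3.96×3.18)/(27.1+3.96) = 256.5/31.06 = 8.258 mg/L.
Mixed L₀ = (27.1×1.29 + 3.96×50.7)/(31.06) = 235.7/31.06 = 7.590 mg/L.
Initial deficit D₀ = C_s − DO₀ = 10.2 − 8.258 = 1.942 mg/L.
t_c = (1/0.3820) ln[(0.659/0.277)(1 − 1.942×0.3820/(0.277×7.590))] = 2.618 × ln(1.540) = 1.130 d.
D_c = (0.277/0.659) × 7.590 × e^(−0.277×1.130) = 0.4203 × 7.590 × 0.7313 = 2.333 mg/L.
Minimum DO = 10.2 − 2.333 = 7.867 mg/L.

t_c ≈ 1.13 d; minimum DO ≈ 7.87 mg/L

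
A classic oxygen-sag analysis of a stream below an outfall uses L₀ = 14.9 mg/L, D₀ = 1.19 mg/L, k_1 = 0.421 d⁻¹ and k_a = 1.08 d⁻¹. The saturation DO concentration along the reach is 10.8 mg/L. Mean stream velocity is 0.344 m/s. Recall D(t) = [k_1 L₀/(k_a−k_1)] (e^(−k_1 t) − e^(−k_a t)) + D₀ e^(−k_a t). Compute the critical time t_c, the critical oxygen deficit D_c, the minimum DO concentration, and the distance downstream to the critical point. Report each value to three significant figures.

t_c ≈ 1.23 d; D_c ≈ 3.47 mg/L; min DO ≈ 7.33 mg/L; x_c ≈ 36.5 km

With k_a/k_1 = 2.565 and 1 − D₀(k_a−k_1)/(k_1 L₀) = 0.8750,
t_c = ln(2.565 × 0.8750) / (1.08 − 0.421) = ln(2.245) / 0.6590 = 0.8085/0.6590 = 1.227 d.
D_c = (k_1/k_a) L₀ e^(−k_1 t_c) = (0.421/1.08) × 14.9 × e^(−0.421×1.227) = 0.3898 × 14.9 × 0.5966 = 3.465 mg/L.
Minimum DO = C_s − D_c = 10.8 − 3.465 = 7.335 mg/L.
x_c = v t_c = 0.344 m/s × 1.227 d × 86400 s/d = 36470 m ≈ 36.5 km.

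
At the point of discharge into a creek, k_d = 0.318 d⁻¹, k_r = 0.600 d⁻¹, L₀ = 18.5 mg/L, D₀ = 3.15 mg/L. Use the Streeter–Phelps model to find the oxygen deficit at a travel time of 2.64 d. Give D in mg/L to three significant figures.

D ≈ 5.38 mg/L

k_d L₀/(k_r−k_d) = 0.318×18.5/(0.600−0.318) = 5.883/0.2820 = 20.86 mg/L.
e^(−k_d t) = e^(−0.318×2.640) = 0.4319; e^(−k_r t) = e^(−0.600×2.640) = 0.2052.
D = 20.86 × (0.4319 − 0.2052) + 3.15 × 0.2052 = 4.731 + 0.6462 = 5.377 mg/L.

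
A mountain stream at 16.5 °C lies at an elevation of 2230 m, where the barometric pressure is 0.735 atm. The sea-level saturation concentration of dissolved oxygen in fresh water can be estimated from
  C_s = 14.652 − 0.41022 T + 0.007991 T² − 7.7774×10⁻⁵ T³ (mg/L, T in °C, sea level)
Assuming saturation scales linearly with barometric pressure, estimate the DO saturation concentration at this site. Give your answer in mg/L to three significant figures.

At sea level: C_s = 14.652 − 0.41022×16.5 + 0.007991×16.5² − 7.7774×10⁻⁵×16.5³ = 9.710 mg/L.
Pressure correction: C_s' = 9.710 × 0.735 = 7.137 mg/L.

C_s ≈ 7.14 mg/L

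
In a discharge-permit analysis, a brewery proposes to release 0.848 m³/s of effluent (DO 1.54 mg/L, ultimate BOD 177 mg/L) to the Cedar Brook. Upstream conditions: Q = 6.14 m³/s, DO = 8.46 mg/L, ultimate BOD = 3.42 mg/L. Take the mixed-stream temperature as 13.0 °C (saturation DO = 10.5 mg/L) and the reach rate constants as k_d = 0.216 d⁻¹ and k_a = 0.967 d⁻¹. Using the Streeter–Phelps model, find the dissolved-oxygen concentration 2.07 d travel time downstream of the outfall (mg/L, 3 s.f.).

DO ≈ 6.56 mg/L

Mixed DO = (6.14×8.46 + 0.848×1.54)/(6.14+0.848) = 53.25/6.988 = 7.620 mg/L.
Mixed L₀ = (6.14×3.42 + 0.848×177)/(6.988) = 171.1/6.988 = 24.48 mg/L.
Initial deficit D₀ = C_s − DO₀ = 10.5 − 7.620 = 2.880 mg/L.
D(2.07) = [0.216×24.48/(0.967−0.216)](e^(−0.216×2.07) − e^(−0.967×2.07)) + 2.880 e^(−0.967×2.07)
= 7.042 × (0.6395 − 0.1351) + 2.880 × 0.1351 = 3.941 mg/L.
DO = 10.5 − 3.941 = 6.559 mg/L.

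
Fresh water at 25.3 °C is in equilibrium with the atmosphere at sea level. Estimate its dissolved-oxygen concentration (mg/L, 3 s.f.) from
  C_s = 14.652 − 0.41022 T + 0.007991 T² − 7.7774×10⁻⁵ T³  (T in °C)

C_s = 14.652 − 0.41022×25.3 + 0.007991×25.3² − 7.7774×10⁻⁵×25.3³ = 8.129 mg/L.

C_s ≈ 8.13 mg/L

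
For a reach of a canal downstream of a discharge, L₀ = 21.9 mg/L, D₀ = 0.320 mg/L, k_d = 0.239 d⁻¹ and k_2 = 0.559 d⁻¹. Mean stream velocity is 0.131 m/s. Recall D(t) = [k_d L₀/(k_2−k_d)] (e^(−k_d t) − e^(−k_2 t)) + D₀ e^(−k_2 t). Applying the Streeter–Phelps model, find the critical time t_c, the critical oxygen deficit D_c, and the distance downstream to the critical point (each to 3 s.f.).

t_c ≈ 2.59 d; D_c ≈ 5.04 mg/L; x_c ≈ 29.4 km

At the critical point dD/dt = 0, so k_d L₀ e^(−k_d t) = k_2 D. Substituting D(t) from the Streeter–Phelps equation and solving for t gives
t_c = ln[(k_2/k_d)(1 − D₀(k_2−k_d)/(k_d L₀))] / (k_2−k_d).
Here k_2−k_d = 0.3200 d⁻¹ and 1 − D₀(k_2−k_d)/(k_d L₀) = 1 − 0.320×0.3200/(0.239×21.9) = 0.9804, so
t_c = ln(2.339 × 0.9804) / 0.3200 = 0.8299 / 0.3200 = 2.594 d.
D_c = (k_d/k_2) L₀ e^(−k_d t_c) = (0.239/0.559) × 21.9 × e^(−0.239×2.594) = 0.4275 × 21.9 × 0.5380 = 5.038 mg/L.
x_c = v t_c = 0.131 m/s × 2.594 d × 86400 s/d = 29350 m ≈ 29.4 km.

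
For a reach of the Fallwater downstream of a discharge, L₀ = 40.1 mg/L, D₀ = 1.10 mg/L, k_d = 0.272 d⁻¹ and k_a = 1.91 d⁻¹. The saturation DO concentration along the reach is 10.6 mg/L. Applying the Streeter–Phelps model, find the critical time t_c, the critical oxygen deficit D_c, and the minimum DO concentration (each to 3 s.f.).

t_c ≈ 1.08 d; D_c ≈ 4.26 mg/L; min DO ≈ 6.34 mg/L

At the critical point dD/dt = 0, so k_d L₀ e^(−k_d t) = k_a D. Substituting D(t) from the Streeter–Phelps equation and solving for t gives
t_c = ln[(k_a/k_d)(1 − D₀(k_a−k_d)/(k_d L₀))] / (k_a−k_d).
Here k_a−k_d = 1.638 d⁻¹ and 1 − D₀(k_a−k_d)/(k_d L₀) = 1 − 1.10×1.638/(0.272×40.1) = 0.8348, so
t_c = ln(7.022 × 0.8348) / 1.638 = 1.769 / 1.638 = 1.080 d.
L(t_c) = L₀ e^(−k_d t_c) = 40.1 × 0.7455 = 29.90 mg/L, and at the critical point k_a D_c = k_d L, so D_c = (0.272/1.91) × 29.90 = 4.257 mg/L.
Minimum DO = C_s − D_c = 10.6 − 4.257 = 6.343 mg/L.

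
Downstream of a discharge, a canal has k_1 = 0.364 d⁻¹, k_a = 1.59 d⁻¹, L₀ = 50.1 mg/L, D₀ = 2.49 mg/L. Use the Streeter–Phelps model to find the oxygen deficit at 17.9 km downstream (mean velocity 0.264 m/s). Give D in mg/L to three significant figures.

D ≈ 7.62 mg/L

Travel time t = x/v = 17.9 km / (0.264 m/s) = 17900 m / 0.264 m/s = 67800 s = 0.7848 d.
k_1 L₀/(k_a−k_1) = 0.364×50.1/(1.59−0.364) = 18.24/1.226 = 14.87 mg/L.
e^(−k_1 t) = e^(−0.364×0.7848) = 0.7515; e^(−k_a t) = e^(−1.59×0.7848) = 0.2871.
D = 14.87 × (0.7515 − 0.2871) + 2.49 × 0.2871 = 6.907 + 0.7150 = 7.622 mg/L.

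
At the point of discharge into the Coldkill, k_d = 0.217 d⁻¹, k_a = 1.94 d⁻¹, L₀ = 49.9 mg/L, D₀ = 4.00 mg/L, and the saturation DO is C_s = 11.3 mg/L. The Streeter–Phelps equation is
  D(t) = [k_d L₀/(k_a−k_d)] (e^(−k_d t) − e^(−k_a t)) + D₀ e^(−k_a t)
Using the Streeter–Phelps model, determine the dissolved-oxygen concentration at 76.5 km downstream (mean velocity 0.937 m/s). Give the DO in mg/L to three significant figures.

DO ≈ 6.55 mg/L

Travel time t = x/v = 76.5 km / (0.937 m/s) = 76500 m / 0.937 m/s = 81640 s = 0.9449 d.
k_d L₀/(k_a−k_d) = 0.217×49.9/(1.94−0.217) = 10.83/1.723 = 6.285 mg/L.
e^(−k_d t) = e^(−0.217×0.9449) = 0.8146; e^(−k_a t) = e^(−1.94×0.9449) = 0.1599.
D = 6.285 × (0.8146 − 0.1599) + 4.00 × 0.1599 = 4.115 + 0.6396 = 4.754 mg/L.
DO = C_s − D = 11.3 − 4.754 = 6.546 mg/L.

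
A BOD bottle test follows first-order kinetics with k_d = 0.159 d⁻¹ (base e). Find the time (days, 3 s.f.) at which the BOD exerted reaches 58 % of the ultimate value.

y/L₀ = 1 − e^(−k_d t) = 0.58 ⇒ e^(−k_d t) = 0.420
t = −ln(0.420) / 0.159 = 0.8675 / 0.159 = 5.456 d.

t ≈ 5.46 d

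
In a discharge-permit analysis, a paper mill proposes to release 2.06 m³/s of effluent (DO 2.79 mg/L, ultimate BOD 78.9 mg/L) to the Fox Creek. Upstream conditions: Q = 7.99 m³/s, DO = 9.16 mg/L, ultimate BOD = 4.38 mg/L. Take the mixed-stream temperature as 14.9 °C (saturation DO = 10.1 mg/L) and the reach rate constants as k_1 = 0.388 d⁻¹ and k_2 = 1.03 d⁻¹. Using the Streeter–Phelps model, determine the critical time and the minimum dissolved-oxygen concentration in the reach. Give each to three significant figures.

Mixed DO = (7.99×9.16 + 2.06×2.79)/(7.99+2.06) = 78.94/10.05 = 7.854 mg/L.
Mixed L₀ = (7.99×4.38 + 2.06×78.9)/(10.05) = 197.5/10.05 = 19.65 mg/L.
Initial deficit D₀ = C_s − DO₀ = 10.1 − 7.854 = 2.246 mg/L.
t_c = (1/0.6420) ln[(1.03/0.388)(1 − 2.246×0.6420/(0.388×19.65))] = 1.558 × ln(2.153) = 1.194 d.
D_c = (0.388/1.03) × 19.65 × e^(−0.388×1.194) = 0.3767 × 19.65 × 0.6291 = 4.658 mg/L.
Minimum DO = 10.1 − 4.658 = 5.442 mg/L.

t_c ≈ 1.19 d; minimum DO ≈ 5.44 mg/L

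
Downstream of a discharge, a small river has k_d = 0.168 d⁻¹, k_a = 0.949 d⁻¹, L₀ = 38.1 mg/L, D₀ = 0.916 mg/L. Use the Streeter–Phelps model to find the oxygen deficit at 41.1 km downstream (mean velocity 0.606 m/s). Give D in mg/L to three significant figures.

Travel time t = x/v = 41.1 km / (0.606 m/s) = 41100 m / 0.606 m/s = 67820 s = 0.7850 d.
k_d L₀/(k_a−k_d) = 0.168×38.1/(0.949−0.168) = 6.401/0.7810 = 8.196 mg/L.
e^(−k_d t) = e^(−0.168×0.7850) = 0.8764; e^(−k_a t) = e^(−0.949×0.7850) = 0.4748.
D = 8.196 × (0.8764 − 0.4748) + 0.916 × 0.4748 = 3.292 + 0.4349 = 3.727 mg/L.

D ≈ 3.73 mg/L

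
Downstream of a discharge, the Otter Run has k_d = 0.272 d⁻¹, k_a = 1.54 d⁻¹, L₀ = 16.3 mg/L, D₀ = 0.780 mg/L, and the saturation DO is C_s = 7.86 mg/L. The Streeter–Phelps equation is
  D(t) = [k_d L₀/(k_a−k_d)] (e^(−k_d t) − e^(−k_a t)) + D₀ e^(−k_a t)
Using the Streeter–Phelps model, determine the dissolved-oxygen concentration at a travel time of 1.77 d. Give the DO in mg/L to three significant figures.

DO ≈ 5.88 mg/L

k_d L₀/(k_a−k_d) = 0.272×16.3/(1.54−0.272) = 4.434/1.268 = 3.497 mg/L.
e^(−k_d t) = e^(−0.272×1.770) = 0.6179; e^(−k_a t) = e^(−1.54×1.770) = 0.06549.
D = 3.497 × (0.6179 − 0.06549) + 0.780 × 0.06549 = 1.931 + 0.05109 = 1.983 mg/L.
DO = C_s − D = 7.86 − 1.983 = 5.877 mg/L.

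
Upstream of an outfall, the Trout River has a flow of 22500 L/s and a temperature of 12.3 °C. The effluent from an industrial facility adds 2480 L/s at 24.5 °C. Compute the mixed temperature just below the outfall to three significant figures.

13.5 °C

Flow-weighted mixing: C = (Q_r C_r + Q_w C_w)/(Q_r + Q_w)
= (22500×12.3 + 2480×24.5)/(22500 + 2480) = 337500/24980 = 13.51 °C.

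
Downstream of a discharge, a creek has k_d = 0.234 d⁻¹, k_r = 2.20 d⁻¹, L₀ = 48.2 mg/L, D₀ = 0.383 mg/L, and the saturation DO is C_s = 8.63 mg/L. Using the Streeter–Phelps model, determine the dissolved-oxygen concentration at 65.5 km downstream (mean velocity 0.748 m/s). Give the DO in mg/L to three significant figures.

Travel time t = x/v = 65.5 km / (0.748 m/s) = 65500 m / 0.748 m/s = 87570 s = 1.014 d.
k_d L₀/(k_r−k_d) = 0.234×48.2/(2.20−0.234) = 11.28/1.966 = 5.737 mg/L.
e^(−k_d t) = e^(−0.234×1.014) = 0.7889; e^(−k_r t) = e^(−2.20×1.014) = 0.1076.
D = 5.737 × (0.7889 − 0.1076) + 0.383 × 0.1076 = 3.909 + 0.04120 = 3.950 mg/L.
DO = C_s − D = 8.63 − 3.950 = 4.680 mg/L.

DO ≈ 4.68 mg/L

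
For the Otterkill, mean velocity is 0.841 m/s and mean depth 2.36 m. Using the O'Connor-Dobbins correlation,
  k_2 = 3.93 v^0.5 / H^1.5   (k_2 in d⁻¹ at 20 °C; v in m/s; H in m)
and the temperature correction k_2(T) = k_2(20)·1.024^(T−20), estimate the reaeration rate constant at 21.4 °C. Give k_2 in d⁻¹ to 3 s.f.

k_2(20) = 3.93 × 0.841^0.5 / 2.36^1.5 = 3.93 × 0.9171 / 3.626 = 0.9941 d⁻¹.
k_2(21.4) = 0.9941 × 1.024^(21.4−20) = 0.9941 × 1.034 = 1.028 d⁻¹.

k_2 ≈ 1.03 d⁻¹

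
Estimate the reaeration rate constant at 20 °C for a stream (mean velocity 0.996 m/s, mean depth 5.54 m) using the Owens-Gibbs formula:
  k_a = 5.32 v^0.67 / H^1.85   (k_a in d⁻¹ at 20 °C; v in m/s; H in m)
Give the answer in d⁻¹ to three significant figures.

k_a ≈ 0.223 d⁻¹

k_a = 5.32 × 0.996^0.67 / 5.54^1.85 = 5.32 × 0.9973 / 23.74 = 0.2235 d⁻¹.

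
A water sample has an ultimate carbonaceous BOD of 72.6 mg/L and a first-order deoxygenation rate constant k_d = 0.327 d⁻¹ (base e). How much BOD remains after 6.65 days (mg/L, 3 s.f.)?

L ≈ 8.25 mg/L

L_t = L₀ e^(−k_d t) = 72.6 × e^(−0.327×6.65) = 72.6 × 0.1137 = 8.252 mg/L.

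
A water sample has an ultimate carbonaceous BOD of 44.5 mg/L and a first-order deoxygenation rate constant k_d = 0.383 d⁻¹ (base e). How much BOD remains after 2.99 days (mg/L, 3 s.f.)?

L ≈ 14.2 mg/L

L_t = L₀ e^(−k_d t) = 44.5 × e^(−0.383×2.99) = 44.5 × 0.3182 = 14.16 mg/L.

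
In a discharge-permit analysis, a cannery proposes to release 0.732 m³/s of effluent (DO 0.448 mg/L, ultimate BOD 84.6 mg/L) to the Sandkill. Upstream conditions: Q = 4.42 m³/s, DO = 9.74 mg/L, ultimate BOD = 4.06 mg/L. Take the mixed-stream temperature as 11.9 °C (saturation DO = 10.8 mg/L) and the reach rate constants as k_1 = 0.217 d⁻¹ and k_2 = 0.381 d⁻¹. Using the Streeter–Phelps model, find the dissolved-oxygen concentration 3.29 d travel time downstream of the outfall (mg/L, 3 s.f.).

DO ≈ 5.93 mg/L

Mixed DO = (4.42×9.74 + 0.732×0.448)/(4.42+0.732) = 43.38/5.152 = 8.420 mg/L.
Mixed L₀ = (4.42×4.06 + 0.732×84.6)/(5.152) = 79.87/5.152 = 15.50 mg/L.
Initial deficit D₀ = C_s − DO₀ = 10.8 − 8.420 = 2.380 mg/L.
D(3.29) = [0.217×15.50/(0.381−0.217)](e^(−0.217×3.29) − e^(−0.381×3.29)) + 2.380 e^(−0.381×3.29)
= 20.51 × (0.4897 − 0.2855) + 2.380 × 0.2855 = 4.869 mg/L.
DO = 10.8 − 4.869 = 5.931 mg/L.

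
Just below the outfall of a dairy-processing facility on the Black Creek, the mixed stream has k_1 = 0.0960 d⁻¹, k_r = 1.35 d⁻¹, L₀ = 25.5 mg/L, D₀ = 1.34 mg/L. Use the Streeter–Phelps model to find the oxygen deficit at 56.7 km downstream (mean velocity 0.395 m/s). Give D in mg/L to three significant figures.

Travel time t = x/v = 56.7 km / (0.395 m/s) = 56700 m / 0.395 m/s = 143500 s = 1.661 d.
k_1 L₀/(k_r−k_1) = 0.0960×25.5/(1.35−0.0960) = 2.448/1.254 = 1.952 mg/L.
e^(−k_1 t) = e^(−0.0960×1.661) = 0.8526; e^(−k_r t) = e^(−1.35×1.661) = 0.1062.
D = 1.952 × (0.8526 − 0.1062) + 1.34 × 0.1062 = 1.457 + 0.1422 = 1.599 mg/L.

D ≈ 1.60 mg/L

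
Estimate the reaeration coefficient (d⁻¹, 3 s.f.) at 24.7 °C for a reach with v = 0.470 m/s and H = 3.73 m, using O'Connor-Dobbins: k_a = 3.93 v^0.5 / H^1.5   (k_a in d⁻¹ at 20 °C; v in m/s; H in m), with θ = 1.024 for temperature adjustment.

k_a(20) = 3.93 × 0.470^0.5 / 3.73^1.5 = 3.93 × 0.6856 / 7.204 = 0.3740 d⁻¹.
k_a(24.7) = 0.3740 × 1.024^(24.7−20) = 0.3740 × 1.118 = 0.4181 d⁻¹.

k_a ≈ 0.418 d⁻¹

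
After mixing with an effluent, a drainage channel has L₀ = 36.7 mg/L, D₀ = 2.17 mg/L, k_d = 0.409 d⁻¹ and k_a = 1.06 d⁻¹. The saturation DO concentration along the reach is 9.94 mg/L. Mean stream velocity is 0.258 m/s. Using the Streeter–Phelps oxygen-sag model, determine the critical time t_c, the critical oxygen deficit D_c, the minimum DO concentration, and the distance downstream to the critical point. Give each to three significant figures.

t_c ≈ 1.31 d; D_c ≈ 8.28 mg/L; min DO ≈ 1.66 mg/L; x_c ≈ 29.2 km

At the critical point dD/dt = 0, so k_d L₀ e^(−k_d t) = k_a D. Substituting D(t) from the Streeter–Phelps equation and solving for t gives
t_c = ln[(k_a/k_d)(1 − D₀(k_a−k_d)/(k_d L₀))] / (k_a−k_d).
Here k_a−k_d = 0.6510 d⁻¹ and 1 − D₀(k_a−k_d)/(k_d L₀) = 1 − 2.17×0.6510/(0.409×36.7) = 0.9059, so
t_c = ln(2.592 × 0.9059) / 0.6510 = 0.8535 / 0.6510 = 1.311 d.
L(t_c) = L₀ e^(−k_d t_c) = 36.7 × 0.5850 = 21.47 mg/L, and at the critical point k_a D_c = k_d L, so D_c = (0.409/1.06) × 21.47 = 8.283 mg/L.
Minimum DO = C_s − D_c = 9.94 − 8.283 = 1.657 mg/L.
x_c = v t_c = 0.258 m/s × 1.311 d × 86400 s/d = 29220 m ≈ 29.2 km.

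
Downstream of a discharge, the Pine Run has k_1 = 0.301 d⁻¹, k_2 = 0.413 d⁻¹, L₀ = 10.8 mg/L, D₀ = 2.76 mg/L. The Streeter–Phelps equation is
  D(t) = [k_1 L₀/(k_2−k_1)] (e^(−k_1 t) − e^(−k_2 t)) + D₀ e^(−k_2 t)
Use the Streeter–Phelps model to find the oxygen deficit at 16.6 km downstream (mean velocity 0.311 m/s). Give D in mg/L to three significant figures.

Travel time t = x/v = 16.6 km / (0.311 m/s) = 16600 m / 0.311 m/s = 53380 s = 0.6178 d.
k_1 L₀/(k_2−k_1) = 0.301×10.8/(0.413−0.301) = 3.251/0.1120 = 29.03 mg/L.
e^(−k_1 t) = e^(−0.301×0.6178) = 0.8303; e^(−k_2 t) = e^(−0.413×0.6178) = 0.7748.
D = 29.03 × (0.8303 − 0.7748) + 2.76 × 0.7748 = 1.611 + 2.138 = 3.750 mg/L.

D ≈ 3.75 mg/L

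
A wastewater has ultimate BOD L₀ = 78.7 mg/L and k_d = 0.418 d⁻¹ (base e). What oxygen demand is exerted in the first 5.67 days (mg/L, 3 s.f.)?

y_t = L₀(1 − e^(−k_d t)) = 78.7 × (1 − e^(−0.418×5.67))
= 78.7 × (1 − 0.09348) = 78.7 × 0.9065 = 71.34 mg/L.

y ≈ 71.3 mg/L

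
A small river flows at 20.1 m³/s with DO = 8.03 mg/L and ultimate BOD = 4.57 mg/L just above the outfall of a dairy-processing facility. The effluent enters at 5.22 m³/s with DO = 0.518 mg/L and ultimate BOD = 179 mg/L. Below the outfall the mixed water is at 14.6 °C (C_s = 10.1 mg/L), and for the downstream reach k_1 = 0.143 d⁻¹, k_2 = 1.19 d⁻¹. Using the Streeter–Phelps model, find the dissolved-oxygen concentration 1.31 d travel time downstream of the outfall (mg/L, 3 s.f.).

Mixed DO = (20.1×8.03 + 5.22×0.518)/(20.1+5.22) = 164.1/25.32 = 6.481 mg/L.
Mixed L₀ = (20.1×4.57 + 5.22×179)/(25.32) = 1026/25.32 = 40.53 mg/L.
Initial deficit D₀ = C_s − DO₀ = 10.1 − 6.481 = 3.619 mg/L.
D(1.31) = [0.143×40.53/(1.19−0.143)](e^(−0.143×1.31) − e^(−1.19×1.31)) + 3.619 e^(−1.19×1.31)
= 5.536 × (0.8292 − 0.2104) + 3.619 × 0.2104 = 4.187 mg/L.
DO = 10.1 − 4.187 = 5.913 mg/L.

DO ≈ 5.91 mg/L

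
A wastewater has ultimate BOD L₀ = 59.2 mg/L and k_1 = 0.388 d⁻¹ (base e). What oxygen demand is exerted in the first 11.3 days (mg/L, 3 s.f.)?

y_t = L₀(1 − e^(−k_1 t)) = 59.2 × (1 − e^(−0.388×11.3))
= 59.2 × (1 − 0.01247) = 59.2 × 0.9875 = 58.46 mg/L.

y ≈ 58.5 mg/L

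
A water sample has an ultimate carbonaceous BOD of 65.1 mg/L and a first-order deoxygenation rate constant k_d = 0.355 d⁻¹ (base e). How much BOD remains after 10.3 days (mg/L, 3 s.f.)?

L ≈ 1.68 mg/L

L_t = L₀ e^(−k_d t) = 65.1 × e^(−0.355×10.3) = 65.1 × 0.02582 = 1.681 mg/L.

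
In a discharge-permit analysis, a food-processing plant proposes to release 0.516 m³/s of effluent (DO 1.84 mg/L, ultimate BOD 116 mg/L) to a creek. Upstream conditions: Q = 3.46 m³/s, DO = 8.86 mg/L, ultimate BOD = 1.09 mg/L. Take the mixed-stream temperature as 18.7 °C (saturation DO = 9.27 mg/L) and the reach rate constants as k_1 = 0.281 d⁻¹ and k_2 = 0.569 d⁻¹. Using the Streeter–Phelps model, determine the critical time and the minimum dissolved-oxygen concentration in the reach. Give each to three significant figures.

Mixed DO = (3.46×8.86 + 0.516×1.84)/(3.46+0.516) = 31.61/3.976 = 7.949 mg/L.
Mixed L₀ = (3.46×1.09 + 0.516×116)/(3.976) = 63.63/3.976 = 16.00 mg/L.
Initial deficit D₀ = C_s − DO₀ = 9.27 − 7.949 = 1.321 mg/L.
t_c = (1/0.2880) ln[(0.569/0.281)(1 − 1.321×0.2880/(0.281×16.00))] = 3.472 × ln(1.854) = 2.143 d.
D_c = (0.281/0.569) × 16.00 × e^(−0.281×2.143) = 0.4938 × 16.00 × 0.5476 = 4.328 mg/L.
Minimum DO = 9.27 − 4.328 = 4.942 mg/L.

t_c ≈ 2.14 d; minimum DO ≈ 4.94 mg/L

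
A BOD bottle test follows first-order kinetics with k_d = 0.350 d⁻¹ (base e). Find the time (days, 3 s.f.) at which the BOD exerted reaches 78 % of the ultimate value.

t ≈ 4.33 d

y/L₀ = 1 − e^(−k_d t) = 0.78 ⇒ e^(−k_d t) = 0.220
t = −ln(0.220) / 0.350 = 1.514 / 0.350 = 4.326 d.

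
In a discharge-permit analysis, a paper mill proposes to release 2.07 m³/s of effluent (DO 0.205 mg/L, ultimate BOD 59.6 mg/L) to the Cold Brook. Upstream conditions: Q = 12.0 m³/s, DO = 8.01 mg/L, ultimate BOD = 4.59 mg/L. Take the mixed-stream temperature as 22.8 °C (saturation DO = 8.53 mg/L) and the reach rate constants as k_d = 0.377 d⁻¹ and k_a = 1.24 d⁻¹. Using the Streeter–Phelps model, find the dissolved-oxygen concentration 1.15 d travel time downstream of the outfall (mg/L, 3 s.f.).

Mixed DO = (12.0×8.01 + 2.07×0.205)/(12.0+2.07) = 96.54/14.07 = 6.862 mg/L.
Mixed L₀ = (12.0×4.59 + 2.07×59.6)/(14.07) = 178.5/14.07 = 12.68 mg/L.
Initial deficit D₀ = C_s − DO₀ = 8.53 − 6.862 = 1.668 mg/L.
D(1.15) = [0.377×12.68/(1.24−0.377)](e^(−0.377×1.15) − e^(−1.24×1.15)) + 1.668 e^(−1.24×1.15)
= 5.541 × (0.6482 − 0.2403) + 1.668 × 0.2403 = 2.661 mg/L.
DO = 8.53 − 2.661 = 5.869 mg/L.

DO ≈ 5.87 mg/L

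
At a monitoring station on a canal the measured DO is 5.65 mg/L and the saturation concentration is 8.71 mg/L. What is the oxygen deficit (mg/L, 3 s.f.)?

D ≈ 3.06 mg/L

D = C_s − C = 8.71 − 5.65 = 3.06 mg/L.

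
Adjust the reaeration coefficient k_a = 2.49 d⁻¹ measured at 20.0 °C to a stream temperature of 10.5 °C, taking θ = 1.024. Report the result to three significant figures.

k_a ≈ 1.99 d⁻¹

k_a(T₂) = k_a(T₁) · θ^(T₂−T₁) = 2.49 × 1.024^(10.5−20.0)
= 2.49 × 1.024^-9.50 = 2.49 × 0.7983 = 1.988 d⁻¹.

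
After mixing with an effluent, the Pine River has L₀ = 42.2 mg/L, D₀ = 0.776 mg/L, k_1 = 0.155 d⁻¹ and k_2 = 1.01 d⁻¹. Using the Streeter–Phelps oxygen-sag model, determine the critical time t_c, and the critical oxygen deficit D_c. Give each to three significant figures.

With k_2/k_1 = 6.516 and 1 − D₀(k_2−k_1)/(k_1 L₀) = 0.8986,
t_c = ln(6.516 × 0.8986) / (1.01 − 0.155) = ln(5.855) / 0.8550 = 1.767/0.8550 = 2.067 d.
D_c = (k_1/k_2) L₀ e^(−k_1 t_c) = (0.155/1.01) × 42.2 × e^(−0.155×2.067) = 0.1535 × 42.2 × 0.7259 = 4.701 mg/L.

t_c ≈ 2.07 d; D_c ≈ 4.70 mg/L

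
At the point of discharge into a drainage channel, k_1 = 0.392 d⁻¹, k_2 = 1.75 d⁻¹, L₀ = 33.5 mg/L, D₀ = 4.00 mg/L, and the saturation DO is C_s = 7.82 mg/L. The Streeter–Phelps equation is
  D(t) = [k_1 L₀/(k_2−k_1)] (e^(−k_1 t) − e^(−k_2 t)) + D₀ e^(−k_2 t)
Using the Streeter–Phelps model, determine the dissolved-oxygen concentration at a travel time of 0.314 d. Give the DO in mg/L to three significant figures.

k_1 L₀/(k_2−k_1) = 0.392×33.5/(1.75−0.392) = 13.13/1.358 = 9.670 mg/L.
e^(−k_1 t) = e^(−0.392×0.3140) = 0.8842; e^(−k_2 t) = e^(−1.75×0.3140) = 0.5772.
D = 9.670 × (0.8842 − 0.5772) + 4.00 × 0.5772 = 2.968 + 2.309 = 5.277 mg/L.
DO = C_s − D = 7.82 − 5.277 = 2.543 mg/L.

DO ≈ 2.54 mg/L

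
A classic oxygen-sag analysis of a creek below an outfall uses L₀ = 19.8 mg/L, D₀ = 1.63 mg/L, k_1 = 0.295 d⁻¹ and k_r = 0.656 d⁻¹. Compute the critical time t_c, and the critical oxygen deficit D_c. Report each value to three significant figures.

t_c ≈ 1.92 d; D_c ≈ 5.05 mg/L

With k_r/k_1 = 2.224 and 1 − D₀(k_r−k_1)/(k_1 L₀) = 0.8993,
t_c = ln(2.224 × 0.8993) / (0.656 − 0.295) = ln(2.000) / 0.3610 = 0.6930/0.3610 = 1.920 d.
D_c = (k_1/k_r) L₀ e^(−k_1 t_c) = (0.295/0.656) × 19.8 × e^(−0.295×1.920) = 0.4497 × 19.8 × 0.5676 = 5.054 mg/L.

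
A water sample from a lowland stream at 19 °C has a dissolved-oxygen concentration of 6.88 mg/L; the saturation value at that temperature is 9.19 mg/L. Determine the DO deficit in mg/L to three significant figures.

D = C_s − C = 9.19 − 6.88 = 2.31 mg/L.

D ≈ 2.31 mg/L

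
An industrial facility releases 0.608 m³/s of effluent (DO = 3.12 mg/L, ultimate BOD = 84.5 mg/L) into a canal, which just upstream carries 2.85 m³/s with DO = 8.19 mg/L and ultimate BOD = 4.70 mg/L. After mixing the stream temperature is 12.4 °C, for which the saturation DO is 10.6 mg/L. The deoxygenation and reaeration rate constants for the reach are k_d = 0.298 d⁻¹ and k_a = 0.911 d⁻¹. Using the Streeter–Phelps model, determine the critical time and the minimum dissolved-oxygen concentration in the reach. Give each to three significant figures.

Mixed DO = (2.85×8.19 + 0.608×3.12)/(2.85+0.608) = 25.24/3.458 = 7.299 mg/L.
Mixed L₀ = (2.85×4.70 + 0.608×84.5)/(3.458) = 64.77/3.458 = 18.73 mg/L.
Initial deficit D₀ = C_s − DO₀ = 10.6 − 7.299 = 3.301 mg/L.
t_c = (1/0.6130) ln[(0.911/0.298)(1 − 3.301×0.6130/(0.298×18.73))] = 1.631 × ln(1.949) = 1.088 d.
D_c = (0.298/0.911) × 18.73 × e^(−0.298×1.088) = 0.3271 × 18.73 × 0.7230 = 4.430 mg/L.
Minimum DO = 10.6 − 4.430 = 6.170 mg/L.

t_c ≈ 1.09 d; minimum DO ≈ 6.17 mg/L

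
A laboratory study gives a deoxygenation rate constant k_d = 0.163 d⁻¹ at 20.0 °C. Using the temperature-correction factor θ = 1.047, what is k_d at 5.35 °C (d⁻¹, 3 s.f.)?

k_d(T₂) = k_d(T₁) · θ^(T₂−T₁) = 0.163 × 1.047^(5.35−20.0)
= 0.163 × 1.047^-14.7 = 0.163 × 0.5102 = 0.08317 d⁻¹.

k_d ≈ 0.0832 d⁻¹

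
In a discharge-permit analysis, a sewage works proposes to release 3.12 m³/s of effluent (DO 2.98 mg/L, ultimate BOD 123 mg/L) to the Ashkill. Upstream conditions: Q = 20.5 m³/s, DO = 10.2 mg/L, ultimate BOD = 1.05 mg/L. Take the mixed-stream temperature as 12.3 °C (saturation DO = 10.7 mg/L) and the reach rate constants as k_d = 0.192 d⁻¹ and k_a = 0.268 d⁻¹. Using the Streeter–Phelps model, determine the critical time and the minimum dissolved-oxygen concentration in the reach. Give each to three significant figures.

Mixed DO = (20.5×10.2 + 3.12×2.98)/(20.5+3.12) = 218.4/23.62 = 9.246 mg/L.
Mixed L₀ = (20.5×1.05 + 3.12×123)/(23.62) = 405.3/23.62 = 17.16 mg/L.
Initial deficit D₀ = C_s − DO₀ = 10.7 − 9.246 = 1.454 mg/L.
t_c = (1/0.07600) ln[(0.268/0.192)(1 − 1.454×0.07600/(0.192×17.16))] = 13.16 × ln(1.349) = 3.939 d.
D_c = (0.192/0.268) × 17.16 × e^(−0.192×3.939) = 0.7164 × 17.16 × 0.4694 = 5.770 mg/L.
Minimum DO = 10.7 − 5.770 = 4.930 mg/L.

t_c ≈ 3.94 d; minimum DO ≈ 4.93 mg/L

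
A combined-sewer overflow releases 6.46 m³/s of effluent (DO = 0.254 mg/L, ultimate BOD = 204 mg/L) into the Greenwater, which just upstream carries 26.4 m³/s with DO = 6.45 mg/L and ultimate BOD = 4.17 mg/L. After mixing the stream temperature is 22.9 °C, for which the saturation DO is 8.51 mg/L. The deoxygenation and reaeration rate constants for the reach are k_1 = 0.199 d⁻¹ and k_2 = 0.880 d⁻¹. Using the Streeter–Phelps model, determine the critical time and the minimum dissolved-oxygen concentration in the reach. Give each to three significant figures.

t_c ≈ 1.74 d; minimum DO ≈ 1.57 mg/L

Mixed DO = (26.4×6.45 + 6.46×0.254)/(26.4+6.46) = 171.9/32.86 = 5.232 mg/L.
Mixed L₀ = (26.4×4.17 + 6.46×204)/(32.86) = 1428/32.86 = 43.45 mg/L.
Initial deficit D₀ = C_s − DO₀ = 8.51 − 5.232 = 3.278 mg/L.
t_c = (1/0.6810) ln[(0.880/0.199)(1 − 3.278×0.6810/(0.199×43.45))] = 1.468 × ln(3.281) = 1.745 d.
D_c = (0.199/0.880) × 43.45 × e^(−0.199×1.745) = 0.2261 × 43.45 × 0.7067 = 6.945 mg/L.
Minimum DO = 8.51 − 6.945 = 1.565 mg/L.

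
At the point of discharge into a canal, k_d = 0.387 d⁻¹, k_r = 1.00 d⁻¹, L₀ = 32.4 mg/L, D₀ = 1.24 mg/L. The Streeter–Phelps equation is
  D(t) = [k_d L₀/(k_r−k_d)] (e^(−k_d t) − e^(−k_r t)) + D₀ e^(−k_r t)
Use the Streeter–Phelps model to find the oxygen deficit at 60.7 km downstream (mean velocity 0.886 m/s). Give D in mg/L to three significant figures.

D ≈ 6.35 mg/L

Travel time t = x/v = 60.7 km / (0.886 m/s) = 60700 m / 0.886 m/s = 68510 s = 0.7929 d.
k_d L₀/(k_r−k_d) = 0.387×32.4/(1.00−0.387) = 12.54/0.6130 = 20.45 mg/L.
e^(−k_d t) = e^(−0.387×0.7929) = 0.7357; e^(−k_r t) = e^(−1.00×0.7929) = 0.4525.
D = 20.45 × (0.7357 − 0.4525) + 1.24 × 0.4525 = 5.794 + 0.5611 = 6.355 mg/L.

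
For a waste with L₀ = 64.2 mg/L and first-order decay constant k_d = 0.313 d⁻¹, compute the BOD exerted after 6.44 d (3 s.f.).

y_t = L₀(1 − e^(−k_d t)) = 64.2 × (1 − e^(−0.313×6.44))
= 64.2 × (1 − 0.1332) = 64.2 × 0.8668 = 55.65 mg/L.

y ≈ 55.6 mg/L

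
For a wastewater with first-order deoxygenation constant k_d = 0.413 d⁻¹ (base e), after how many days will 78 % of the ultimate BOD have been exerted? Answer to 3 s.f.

y/L₀ = 1 − e^(−k_d t) = 0.78 ⇒ e^(−k_d t) = 0.220
t = −ln(0.220) / 0.413 = 1.514 / 0.413 = 3.666 d.

t ≈ 3.67 d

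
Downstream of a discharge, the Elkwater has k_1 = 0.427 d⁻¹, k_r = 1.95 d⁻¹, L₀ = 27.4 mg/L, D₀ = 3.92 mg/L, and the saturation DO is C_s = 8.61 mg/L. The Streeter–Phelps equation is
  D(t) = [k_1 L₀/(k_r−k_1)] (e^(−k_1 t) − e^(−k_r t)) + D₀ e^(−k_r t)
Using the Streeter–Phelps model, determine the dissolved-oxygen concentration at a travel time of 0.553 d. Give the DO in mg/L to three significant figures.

DO ≈ 3.82 mg/L

k_1 L₀/(k_r−k_1) = 0.427×27.4/(1.95−0.427) = 11.70/1.523 = 7.682 mg/L.
e^(−k_1 t) = e^(−0.427×0.5530) = 0.7897; e^(−k_r t) = e^(−1.95×0.5530) = 0.3402.
D = 7.682 × (0.7897 − 0.3402) + 3.92 × 0.3402 = 3.453 + 1.333 = 4.787 mg/L.
DO = C_s − D = 8.61 − 4.787 = 3.823 mg/L.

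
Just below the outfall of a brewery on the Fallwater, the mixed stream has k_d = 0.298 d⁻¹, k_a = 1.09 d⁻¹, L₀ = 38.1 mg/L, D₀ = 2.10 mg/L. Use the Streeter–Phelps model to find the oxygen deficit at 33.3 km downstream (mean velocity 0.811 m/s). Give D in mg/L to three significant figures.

D ≈ 5.15 mg/L

Travel time t = x/v = 33.3 km / (0.811 m/s) = 33300 m / 0.811 m/s = 41060 s = 0.4752 d.
k_d L₀/(k_a−k_d) = 0.298×38.1/(1.09−0.298) = 11.35/0.7920 = 14.34 mg/L.
e^(−k_d t) = e^(−0.298×0.4752) = 0.8680; e^(−k_a t) = e^(−1.09×0.4752) = 0.5957.
D = 14.34 × (0.8680 − 0.5957) + 2.10 × 0.5957 = 3.903 + 1.251 = 5.154 mg/L.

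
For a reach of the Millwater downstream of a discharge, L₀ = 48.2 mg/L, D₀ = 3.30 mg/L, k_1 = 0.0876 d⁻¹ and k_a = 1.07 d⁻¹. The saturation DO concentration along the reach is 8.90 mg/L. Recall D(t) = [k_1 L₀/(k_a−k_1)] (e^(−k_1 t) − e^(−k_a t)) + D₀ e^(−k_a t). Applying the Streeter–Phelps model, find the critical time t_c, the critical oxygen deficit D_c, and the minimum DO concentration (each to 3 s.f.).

t_c ≈ 1.06 d; D_c ≈ 3.60 mg/L; min DO ≈ 5.30 mg/L

At the critical point dD/dt = 0, so k_1 L₀ e^(−k_1 t) = k_a D. Substituting D(t) from the Streeter–Phelps equation and solving for t gives
t_c = ln[(k_a/k_1)(1 − D₀(k_a−k_1)/(k_1 L₀))] / (k_a−k_1).
Here k_a−k_1 = 0.9824 d⁻¹ and 1 − D₀(k_a−k_1)/(k_1 L₀) = 1 − 3.30×0.9824/(0.0876×48.2) = 0.2322, so
t_c = ln(12.21 × 0.2322) / 0.9824 = 1.042 / 0.9824 = 1.061 d.
L(t_c) = L₀ e^(−k_1 t_c) = 48.2 × 0.9112 = 43.92 mg/L, and at the critical point k_a D_c = k_1 L, so D_c = (0.0876/1.07) × 43.92 = 3.596 mg/L.
Minimum DO = C_s − D_c = 8.90 − 3.596 = 5.304 mg/L.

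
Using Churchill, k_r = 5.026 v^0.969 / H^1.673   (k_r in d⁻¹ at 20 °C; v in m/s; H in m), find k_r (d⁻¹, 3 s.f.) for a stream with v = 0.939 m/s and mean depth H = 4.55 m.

k_r = 5.026 × 0.939^0.969 / 4.55^1.673 = 5.026 × 0.9408 / 12.61 = 0.3749 d⁻¹.

k_r ≈ 0.375 d⁻¹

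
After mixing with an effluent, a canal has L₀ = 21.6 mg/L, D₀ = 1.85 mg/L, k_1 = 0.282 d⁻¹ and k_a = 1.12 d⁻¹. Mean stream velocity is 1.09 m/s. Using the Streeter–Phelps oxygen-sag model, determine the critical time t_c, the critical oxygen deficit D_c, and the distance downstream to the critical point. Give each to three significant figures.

t_c ≈ 1.30 d; D_c ≈ 3.77 mg/L; x_c ≈ 122 km

With k_a/k_1 = 3.972 and 1 − D₀(k_a−k_1)/(k_1 L₀) = 0.7455,
t_c = ln(3.972 × 0.7455) / (1.12 − 0.282) = ln(2.961) / 0.8380 = 1.085/0.8380 = 1.295 d.
L(t_c) = L₀ e^(−k_1 t_c) = 21.6 × 0.6940 = 14.99 mg/L, and at the critical point k_a D_c = k_1 L, so D_c = (0.282/1.12) × 14.99 = 3.774 mg/L.
x_c = v t_c = 1.09 m/s × 1.295 d × 86400 s/d = 122000 m ≈ 122 km.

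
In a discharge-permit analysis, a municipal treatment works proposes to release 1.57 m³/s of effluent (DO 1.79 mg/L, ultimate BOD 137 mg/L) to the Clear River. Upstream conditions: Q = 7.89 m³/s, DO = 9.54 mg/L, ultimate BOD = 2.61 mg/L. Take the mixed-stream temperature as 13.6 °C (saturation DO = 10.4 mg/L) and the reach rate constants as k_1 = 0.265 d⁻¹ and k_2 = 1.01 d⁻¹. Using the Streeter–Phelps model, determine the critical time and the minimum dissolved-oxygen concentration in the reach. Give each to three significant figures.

Mixed DO = (7.89×9.54 + 1.57×1.79)/(7.89+1.57) = 78.08/9.460 = 8.254 mg/L.
Mixed L₀ = (7.89×2.61 + 1.57×137)/(9.460) = 235.7/9.460 = 24.91 mg/L.
Initial deficit D₀ = C_s − DO₀ = 10.4 − 8.254 = 2.146 mg/L.
t_c = (1/0.7450) ln[(1.01/0.265)(1 − 2.146×0.7450/(0.265×24.91))] = 1.342 × ln(2.888) = 1.424 d.
D_c = (0.265/1.01) × 24.91 × e^(−0.265×1.424) = 0.2624 × 24.91 × 0.6857 = 4.482 mg/L.
Minimum DO = 10.4 − 4.482 = 5.918 mg/L.

t_c ≈ 1.42 d; minimum DO ≈ 5.92 mg/L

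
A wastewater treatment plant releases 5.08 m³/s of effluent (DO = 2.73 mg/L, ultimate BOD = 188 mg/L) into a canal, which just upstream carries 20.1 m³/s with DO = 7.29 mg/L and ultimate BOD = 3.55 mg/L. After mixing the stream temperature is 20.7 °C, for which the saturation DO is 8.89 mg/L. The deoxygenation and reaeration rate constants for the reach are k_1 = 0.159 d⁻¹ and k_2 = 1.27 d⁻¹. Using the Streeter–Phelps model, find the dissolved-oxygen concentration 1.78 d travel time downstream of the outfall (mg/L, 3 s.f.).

Mixed DO = (20.1×7.29 + 5.08×2.73)/(20.1+5.08) = 160.4/25.18 = 6.370 mg/L.
Mixed L₀ = (20.1×3.55 + 5.08×188)/(25.18) = 1026/25.18 = 40.76 mg/L.
Initial deficit D₀ = C_s − DO₀ = 8.89 − 6.370 = 2.520 mg/L.
D(1.78) = [0.159×40.76/(1.27−0.159)](e^(−0.159×1.78) − e^(−1.27×1.78)) + 2.520 e^(−1.27×1.78)
= 5.834 × (0.7535 − 0.1043) + 2.520 × 0.1043 = 4.050 mg/L.
DO = 8.89 − 4.050 = 4.840 mg/L.

DO ≈ 4.84 mg/L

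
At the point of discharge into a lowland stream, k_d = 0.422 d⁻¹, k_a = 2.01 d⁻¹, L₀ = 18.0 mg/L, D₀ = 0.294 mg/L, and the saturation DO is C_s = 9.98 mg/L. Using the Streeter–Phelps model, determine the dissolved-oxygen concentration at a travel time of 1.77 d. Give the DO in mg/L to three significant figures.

k_d L₀/(k_a−k_d) = 0.422×18.0/(2.01−0.422) = 7.596/1.588 = 4.783 mg/L.
e^(−k_d t) = e^(−0.422×1.770) = 0.4738; e^(−k_a t) = e^(−2.01×1.770) = 0.02850.
D = 4.783 × (0.4738 − 0.02850) + 0.294 × 0.02850 = 2.130 + 0.008380 = 2.138 mg/L.
DO = C_s − D = 9.98 − 2.138 = 7.842 mg/L.

DO ≈ 7.84 mg/L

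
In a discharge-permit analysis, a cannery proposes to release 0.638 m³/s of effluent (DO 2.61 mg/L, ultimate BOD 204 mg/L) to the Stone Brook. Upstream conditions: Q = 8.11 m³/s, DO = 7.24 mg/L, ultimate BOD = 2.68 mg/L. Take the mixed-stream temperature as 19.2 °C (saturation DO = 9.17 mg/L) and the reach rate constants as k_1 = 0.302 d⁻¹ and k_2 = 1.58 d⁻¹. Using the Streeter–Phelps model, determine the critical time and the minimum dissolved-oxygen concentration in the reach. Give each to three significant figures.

t_c ≈ 0.665 d; minimum DO ≈ 6.46 mg/L

Mixed DO = (8.11×7.24 + 0.638×2.61)/(8.11+0.638) = 60.38/8.748 = 6.902 mg/L.
Mixed L₀ = (8.11×2.68 + 0.638×204)/(8.748) = 151.9/8.748 = 17.36 mg/L.
Initial deficit D₀ = C_s − DO₀ = 9.17 − 6.902 = 2.268 mg/L.
t_c = (1/1.278) ln[(1.58/0.302)(1 − 2.268×1.278/(0.302×17.36))] = 0.7825 × ln(2.340) = 0.6653 d.
D_c = (0.302/1.58) × 17.36 × e^(−0.302×0.6653) = 0.1911 × 17.36 × 0.8180 = 2.715 mg/L.
Minimum DO = 9.17 − 2.715 = 6.455 mg/L.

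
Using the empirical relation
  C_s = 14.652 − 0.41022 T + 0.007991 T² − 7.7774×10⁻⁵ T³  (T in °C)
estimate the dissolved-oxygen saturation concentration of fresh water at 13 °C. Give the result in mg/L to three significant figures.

C_s ≈ 10.5 mg/L

C_s = 14.652 − 0.41022×13 + 0.007991×13² − 7.7774×10⁻⁵×13³ = 10.50 mg/L.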